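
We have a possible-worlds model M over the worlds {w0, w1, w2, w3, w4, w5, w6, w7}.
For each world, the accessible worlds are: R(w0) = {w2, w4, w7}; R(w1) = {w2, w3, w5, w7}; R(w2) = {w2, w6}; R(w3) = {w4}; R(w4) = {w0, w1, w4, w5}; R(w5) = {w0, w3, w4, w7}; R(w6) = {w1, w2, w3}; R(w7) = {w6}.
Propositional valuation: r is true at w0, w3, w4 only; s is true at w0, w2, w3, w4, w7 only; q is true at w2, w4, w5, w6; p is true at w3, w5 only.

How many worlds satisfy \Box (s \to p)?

Let φ = \Box (s \to p). Evaluate φ at each world:
  w0 (successors {w2, w4, w7}): φ is false.
  w1 (successors {w2, w3, w5, w7}): φ is false.
  w2 (successors {w2, w6}): φ is false.
  w3 (successors {w4}): φ is false.
  w4 (successors {w0, w1, w4, w5}): φ is false.
  w5 (successors {w0, w3, w4, w7}): φ is false.
  w6 (successors {w1, w2, w3}): φ is false.
  w7 (successors {w6}): φ is true.
For instance, at w0:
  At w0: \Box (s \to p) requires s \to p at every successor {w2, w4, w7}.
    s \to p fails at w2, so \Box (s \to p) is false at w0.
Satisfying worlds: {w7}

1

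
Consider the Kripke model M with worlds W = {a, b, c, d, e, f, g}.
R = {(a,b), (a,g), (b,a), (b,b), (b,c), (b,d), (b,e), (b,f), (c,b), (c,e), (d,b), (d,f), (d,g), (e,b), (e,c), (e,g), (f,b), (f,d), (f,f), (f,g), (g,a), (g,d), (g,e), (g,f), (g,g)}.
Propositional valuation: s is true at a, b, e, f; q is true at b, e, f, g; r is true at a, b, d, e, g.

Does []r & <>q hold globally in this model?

Let φ = []r & <>q. Evaluate φ at each world:
  a (successors {b, g}): φ is true.
  b (successors {a, b, c, d, e, f}): φ is false.
  c (successors {b, e}): φ is true.
  d (successors {b, f, g}): φ is false.
  e (successors {b, c, g}): φ is false.
  f (successors {b, d, f, g}): φ is false.
  g (successors {a, d, e, f, g}): φ is false.
Detail at b (counterexample):
  At b: []r is false, <>q is true, so []r & <>q is false.
    At b: []r requires r at every successor {a, b, c, d, e, f}.
      r fails at c, so []r is false at b.
    At b: <>q requires q at some successor in {a, b, c, d, e, f}.
      q holds at b, so <>q is true at b.

No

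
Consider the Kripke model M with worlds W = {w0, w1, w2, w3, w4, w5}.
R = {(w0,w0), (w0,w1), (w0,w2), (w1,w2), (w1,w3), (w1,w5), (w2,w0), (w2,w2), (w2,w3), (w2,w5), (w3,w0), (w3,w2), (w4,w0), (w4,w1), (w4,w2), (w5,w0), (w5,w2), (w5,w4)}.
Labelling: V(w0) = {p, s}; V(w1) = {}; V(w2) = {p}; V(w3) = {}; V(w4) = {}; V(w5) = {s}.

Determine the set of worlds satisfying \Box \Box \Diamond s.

w0, w1, w2, w3, w4, w5

Recall that \Box ψ holds at a world iff ψ holds at every accessible world, and \Diamond ψ holds iff ψ holds at some accessible world.
Let φ = \Box \Box \Diamond s. Evaluate φ at each world:
  w0 (successors {w0, w1, w2}): φ is true.
  w1 (successors {w2, w3, w5}): φ is true.
  w2 (successors {w0, w2, w3, w5}): φ is true.
  w3 (successors {w0, w2}): φ is true.
  w4 (successors {w0, w1, w2}): φ is true.
  w5 (successors {w0, w2, w4}): φ is true.
For instance, at w1:
  At w1: \Box \Box \Diamond s requires \Box \Diamond s at every successor {w2, w3, w5}.
      At w2: \Box \Diamond s requires \Diamond s at every successor {w0, w2, w3, w5}.
        At w0: \Diamond s is true.
        At w2: \Diamond s is true.
        At w3: \Diamond s is true.
        At w5: \Diamond s is true.
      So \Box \Diamond s is true at w2.
      At w3: \Box \Diamond s requires \Diamond s at every successor {w0, w2}.
        At w0: \Diamond s is true.
        At w2: \Diamond s is true.
      So \Box \Diamond s is true at w3.
      At w5: \Box \Diamond s requires \Diamond s at every successor {w0, w2, w4}.
        At w0: \Diamond s is true.
        At w2: \Diamond s is true.
        At w4: \Diamond s is true.
      So \Box \Diamond s is true at w5.
  So \Box \Box \Diamond s is true at w1.
Satisfying worlds: {w0, w1, w2, w3, w4, w5}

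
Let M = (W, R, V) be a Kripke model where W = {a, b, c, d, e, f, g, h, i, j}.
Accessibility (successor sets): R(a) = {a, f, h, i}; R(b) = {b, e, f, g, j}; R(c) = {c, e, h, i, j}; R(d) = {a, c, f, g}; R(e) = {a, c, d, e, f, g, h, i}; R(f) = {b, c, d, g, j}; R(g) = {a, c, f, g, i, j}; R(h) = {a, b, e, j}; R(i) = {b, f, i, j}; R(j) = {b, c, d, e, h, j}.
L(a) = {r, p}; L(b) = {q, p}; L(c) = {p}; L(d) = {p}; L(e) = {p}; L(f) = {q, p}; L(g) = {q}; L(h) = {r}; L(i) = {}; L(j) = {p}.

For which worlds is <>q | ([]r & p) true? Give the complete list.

a, b, d, e, f, g, h, i, j

Let φ = <>q | ([]r & p). Evaluate φ at each world:
  a (successors {a, f, h, i}): φ is true.
  b (successors {b, e, f, g, j}): φ is true.
  c (successors {c, e, h, i, j}): φ is false.
  d (successors {a, c, f, g}): φ is true.
  e (successors {a, c, d, e, f, g, h, i}): φ is true.
  f (successors {b, c, d, g, j}): φ is true.
  g (successors {a, c, f, g, i, j}): φ is true.
  h (successors {a, b, e, j}): φ is true.
  i (successors {b, f, i, j}): φ is true.
  j (successors {b, c, d, e, h, j}): φ is true.
For instance, at i:
  At i: <>q is true, []r & p is false, so <>q | ([]r & p) is true.
    At i: <>q requires q at some successor in {b, f, i, j}.
      q holds at b, so <>q is true at i.
    At i: []r is false, p is false, so []r & p is false.
      At i: []r requires r at every successor {b, f, i, j}.
        r fails at b, so []r is false at i.
Satisfying worlds: {a, b, d, e, f, g, h, i, j}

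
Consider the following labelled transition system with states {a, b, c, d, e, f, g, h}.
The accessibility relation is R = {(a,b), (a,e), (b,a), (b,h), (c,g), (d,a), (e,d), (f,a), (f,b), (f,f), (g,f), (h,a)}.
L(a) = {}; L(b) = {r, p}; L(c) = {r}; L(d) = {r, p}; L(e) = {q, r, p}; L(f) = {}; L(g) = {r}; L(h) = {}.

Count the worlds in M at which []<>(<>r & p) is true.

2

Recall that []ψ holds at a world iff ψ holds at every accessible world, and <>ψ holds iff ψ holds at some accessible world.
Let φ = []<>(<>r & p). Evaluate φ at each world:
  a (successors {b, e}): φ is false.
  b (successors {a, h}): φ is false.
  c (successors {g}): φ is false.
  d (successors {a}): φ is true.
  e (successors {d}): φ is false.
  f (successors {a, b, f}): φ is false.
  g (successors {f}): φ is false.
  h (successors {a}): φ is true.
For instance, at h:
  At h: []<>(<>r & p) requires <>(<>r & p) at every successor {a}.
      At a: <>(<>r & p) requires <>r & p at some successor in {b, e}.
        <>r & p holds at e, so <>(<>r & p) is true at a.
  So []<>(<>r & p) is true at h.
Satisfying worlds: {d, h}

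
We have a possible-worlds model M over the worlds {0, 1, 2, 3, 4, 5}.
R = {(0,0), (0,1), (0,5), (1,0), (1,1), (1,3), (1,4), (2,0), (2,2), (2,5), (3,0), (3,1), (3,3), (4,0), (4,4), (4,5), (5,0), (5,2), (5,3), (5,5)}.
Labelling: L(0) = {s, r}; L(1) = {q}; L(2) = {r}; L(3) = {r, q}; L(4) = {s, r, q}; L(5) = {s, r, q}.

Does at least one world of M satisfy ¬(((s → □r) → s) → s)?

Let φ = ¬(((s → □r) → s) → s). Evaluate φ at each world:
  0 (successors {0, 1, 5}): φ is false.
  1 (successors {0, 1, 3, 4}): φ is false.
  2 (successors {0, 2, 5}): φ is false.
  3 (successors {0, 1, 3}): φ is false.
  4 (successors {0, 4, 5}): φ is false.
  5 (successors {0, 2, 3, 5}): φ is false.
For instance, at 5:
  At 5: ((s → □r) → s) → s is true, so ¬(((s → □r) → s) → s) is false.
    At 5: (s → □r) → s is true, s is true, so ((s → □r) → s) → s is true.
      At 5: s → □r is true, s is true, so (s → □r) → s is true.

No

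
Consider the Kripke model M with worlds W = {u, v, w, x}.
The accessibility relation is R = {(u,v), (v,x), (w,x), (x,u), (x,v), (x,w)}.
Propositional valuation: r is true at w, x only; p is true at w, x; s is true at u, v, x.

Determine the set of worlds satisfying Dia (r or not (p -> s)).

v, w, x

Recall that Dia ψ holds at a world iff ψ holds at some accessible world.
Let φ = Dia (r or not (p -> s)). Evaluate φ at each world:
  u (successors {v}): φ is false.
  v (successors {x}): φ is true.
  w (successors {x}): φ is true.
  x (successors {u, v, w}): φ is true.
For instance, at u:
  At u: Dia (r or not (p -> s)) requires r or not (p -> s) at some successor in {v}.
    At v: r or not (p -> s) is false.
  So Dia (r or not (p -> s)) is false at u.
Satisfying worlds: {v, w, x}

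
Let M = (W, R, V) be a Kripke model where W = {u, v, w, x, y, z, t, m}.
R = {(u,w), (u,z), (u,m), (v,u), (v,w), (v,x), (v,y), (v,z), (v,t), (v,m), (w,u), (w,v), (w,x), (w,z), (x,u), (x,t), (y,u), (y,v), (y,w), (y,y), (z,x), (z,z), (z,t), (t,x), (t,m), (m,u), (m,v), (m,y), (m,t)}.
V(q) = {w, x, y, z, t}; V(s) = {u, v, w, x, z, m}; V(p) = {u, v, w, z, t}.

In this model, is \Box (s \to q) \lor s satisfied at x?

Yes

At x: \Box (s \to q) is false, s is true, so \Box (s \to q) \lor s is true.
  At x: \Box (s \to q) requires s \to q at every successor {u, t}.
    s \to q fails at u, so \Box (s \to q) is false at x.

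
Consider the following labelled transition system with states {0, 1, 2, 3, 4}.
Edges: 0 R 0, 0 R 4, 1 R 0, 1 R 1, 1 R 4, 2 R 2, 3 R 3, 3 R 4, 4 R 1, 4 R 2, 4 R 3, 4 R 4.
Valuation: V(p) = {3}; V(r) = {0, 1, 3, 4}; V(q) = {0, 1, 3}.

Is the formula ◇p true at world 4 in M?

Yes

At 4: ◇p requires p at some successor in {1, 2, 3, 4}.
  p holds at 3, so ◇p is true at 4.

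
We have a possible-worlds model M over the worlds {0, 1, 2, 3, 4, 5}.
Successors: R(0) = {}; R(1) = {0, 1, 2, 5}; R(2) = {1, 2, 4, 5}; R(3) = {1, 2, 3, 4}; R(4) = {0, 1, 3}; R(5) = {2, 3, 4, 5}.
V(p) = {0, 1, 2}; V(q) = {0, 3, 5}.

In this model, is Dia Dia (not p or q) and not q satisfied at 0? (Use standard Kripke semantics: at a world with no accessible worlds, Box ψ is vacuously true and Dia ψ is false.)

Recall that Dia ψ holds at a world iff ψ holds at some accessible world.
At 0: Dia Dia (not p or q) is false, not q is false, so Dia Dia (not p or q) and not q is false.
  At 0: no accessible worlds, so Dia Dia (not p or q) is false.

No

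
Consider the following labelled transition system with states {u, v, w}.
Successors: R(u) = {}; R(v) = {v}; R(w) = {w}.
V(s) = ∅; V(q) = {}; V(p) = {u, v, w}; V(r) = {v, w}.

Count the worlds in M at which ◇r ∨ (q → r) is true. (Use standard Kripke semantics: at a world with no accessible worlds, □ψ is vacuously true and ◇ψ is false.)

3

Let φ = ◇r ∨ (q → r). Evaluate φ at each world:
  u (successors ∅): φ is true.
  v (successors {v}): φ is true.
  w (successors {w}): φ is true.
For instance, at v:
  At v: ◇r is true, q → r is true, so ◇r ∨ (q → r) is true.
    At v: ◇r requires r at some successor in {v}.
      r holds at v, so ◇r is true at v.
Satisfying worlds: {u, v, w}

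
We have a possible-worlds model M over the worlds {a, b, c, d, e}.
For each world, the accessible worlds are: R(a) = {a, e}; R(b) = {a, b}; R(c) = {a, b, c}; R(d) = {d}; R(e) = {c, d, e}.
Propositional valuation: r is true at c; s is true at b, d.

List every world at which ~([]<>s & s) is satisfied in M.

Let φ = ~([]<>s & s). Evaluate φ at each world:
  a (successors {a, e}): φ is true.
  b (successors {a, b}): φ is true.
  c (successors {a, b, c}): φ is true.
  d (successors {d}): φ is false.
  e (successors {c, d, e}): φ is true.
For instance, at a:
  At a: []<>s & s is false, so ~([]<>s & s) is true.
    At a: []<>s is false, s is false, so []<>s & s is false.
      At a: []<>s requires <>s at every successor {a, e}.
        <>s fails at a, so []<>s is false at a.
Satisfying worlds: {a, b, c, e}

a, b, c, e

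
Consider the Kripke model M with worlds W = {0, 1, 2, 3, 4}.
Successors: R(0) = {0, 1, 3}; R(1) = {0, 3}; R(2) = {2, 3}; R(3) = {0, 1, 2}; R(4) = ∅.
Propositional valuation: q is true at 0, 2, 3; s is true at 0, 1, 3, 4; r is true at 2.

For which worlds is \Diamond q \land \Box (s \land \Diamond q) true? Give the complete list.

Recall that \Box ψ holds at a world iff ψ holds at every accessible world, and \Diamond ψ holds iff ψ holds at some accessible world.
Let φ = \Diamond q \land \Box (s \land \Diamond q). Evaluate φ at each world:
  0 (successors {0, 1, 3}): φ is true.
  1 (successors {0, 3}): φ is true.
  2 (successors {2, 3}): φ is false.
  3 (successors {0, 1, 2}): φ is false.
  4 (successors ∅): φ is false.
For instance, at 3:
  At 3: \Diamond q is true, \Box (s \land \Diamond q) is false, so \Diamond q \land \Box (s \land \Diamond q) is false.
    At 3: \Diamond q requires q at some successor in {0, 1, 2}.
      q holds at 0, so \Diamond q is true at 3.
    At 3: \Box (s \land \Diamond q) requires s \land \Diamond q at every successor {0, 1, 2}.
      s \land \Diamond q fails at 2, so \Box (s \land \Diamond q) is false at 3.
Satisfying worlds: {0, 1}

0, 1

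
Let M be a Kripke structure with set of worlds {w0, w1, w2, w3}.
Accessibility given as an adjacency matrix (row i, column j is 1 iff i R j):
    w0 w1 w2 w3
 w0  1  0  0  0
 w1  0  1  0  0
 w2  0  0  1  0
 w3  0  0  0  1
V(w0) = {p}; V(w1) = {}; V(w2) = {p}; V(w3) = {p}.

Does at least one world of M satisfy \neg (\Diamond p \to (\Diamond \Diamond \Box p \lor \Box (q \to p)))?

Let φ = \neg (\Diamond p \to (\Diamond \Diamond \Box p \lor \Box (q \to p))). Evaluate φ at each world:
  w0 (successors {w0}): φ is false.
  w1 (successors {w1}): φ is false.
  w2 (successors {w2}): φ is false.
  w3 (successors {w3}): φ is false.
For instance, at w0:
  At w0: \Diamond p \to (\Diamond \Diamond \Box p \lor \Box (q \to p)) is true, so \neg (\Diamond p \to (\Diamond \Diamond \Box p \lor \Box (q \to p))) is false.
    At w0: \Diamond p is true, \Diamond \Diamond \Box p \lor \Box (q \to p) is true, so \Diamond p \to (\Diamond \Diamond \Box p \lor \Box (q \to p)) is true.
      At w0: \Diamond p requires p at some successor in {w0}.
        p holds at w0, so \Diamond p is true at w0.
      At w0: \Diamond \Diamond \Box p is true, \Box (q \to p) is true, so \Diamond \Diamond \Box p \lor \Box (q \to p) is true.

No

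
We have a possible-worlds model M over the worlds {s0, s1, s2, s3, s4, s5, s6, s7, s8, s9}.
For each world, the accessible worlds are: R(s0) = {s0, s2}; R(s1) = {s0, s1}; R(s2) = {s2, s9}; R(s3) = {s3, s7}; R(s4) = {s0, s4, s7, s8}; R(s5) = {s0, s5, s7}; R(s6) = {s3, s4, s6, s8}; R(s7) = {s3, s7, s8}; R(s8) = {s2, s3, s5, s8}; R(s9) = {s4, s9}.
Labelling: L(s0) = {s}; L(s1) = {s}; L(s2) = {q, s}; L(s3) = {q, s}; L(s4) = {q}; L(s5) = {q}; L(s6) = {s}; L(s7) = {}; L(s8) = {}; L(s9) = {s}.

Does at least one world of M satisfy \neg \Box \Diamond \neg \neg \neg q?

Let φ = \neg \Box \Diamond \neg \neg \neg q. Evaluate φ at each world:
  s0 (successors {s0, s2}): φ is false.
  s1 (successors {s0, s1}): φ is false.
  s2 (successors {s2, s9}): φ is false.
  s3 (successors {s3, s7}): φ is false.
  s4 (successors {s0, s4, s7, s8}): φ is false.
  s5 (successors {s0, s5, s7}): φ is false.
  s6 (successors {s3, s4, s6, s8}): φ is false.
  s7 (successors {s3, s7, s8}): φ is false.
  s8 (successors {s2, s3, s5, s8}): φ is false.
  s9 (successors {s4, s9}): φ is false.
For instance, at s2:
  At s2: \Box \Diamond \neg \neg \neg q is true, so \neg \Box \Diamond \neg \neg \neg q is false.
    At s2: \Box \Diamond \neg \neg \neg q requires \Diamond \neg \neg \neg q at every successor {s2, s9}.
      At s2: \Diamond \neg \neg \neg q is true.
      At s9: \Diamond \neg \neg \neg q is true.
    So \Box \Diamond \neg \neg \neg q is true at s2.

No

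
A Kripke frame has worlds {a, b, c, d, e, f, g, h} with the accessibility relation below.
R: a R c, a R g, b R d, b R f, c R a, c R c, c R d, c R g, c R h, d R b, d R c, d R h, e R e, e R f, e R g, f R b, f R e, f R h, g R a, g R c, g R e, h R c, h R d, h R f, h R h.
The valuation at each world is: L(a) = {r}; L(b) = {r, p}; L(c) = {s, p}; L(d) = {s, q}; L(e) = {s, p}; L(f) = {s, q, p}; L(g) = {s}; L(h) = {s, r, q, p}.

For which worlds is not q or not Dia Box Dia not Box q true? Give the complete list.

Recall that Box ψ holds at a world iff ψ holds at every accessible world, and Dia ψ holds iff ψ holds at some accessible world.
Let φ = not q or not Dia Box Dia not Box q. Evaluate φ at each world:
  a (successors {c, g}): φ is true.
  b (successors {d, f}): φ is true.
  c (successors {a, c, d, g, h}): φ is true.
  d (successors {b, c, h}): φ is false.
  e (successors {e, f, g}): φ is true.
  f (successors {b, e, h}): φ is false.
  g (successors {a, c, e}): φ is true.
  h (successors {c, d, f, h}): φ is false.
For instance, at e:
  At e: not q is true, not Dia Box Dia not Box q is false, so not q or not Dia Box Dia not Box q is true.
    At e: Dia Box Dia not Box q is true, so not Dia Box Dia not Box q is false.
      At e: Dia Box Dia not Box q requires Box Dia not Box q at some successor in {e, f, g}.
        Box Dia not Box q holds at e, so Dia Box Dia not Box q is true at e.
Satisfying worlds: {a, b, c, e, g}

a, b, c, e, g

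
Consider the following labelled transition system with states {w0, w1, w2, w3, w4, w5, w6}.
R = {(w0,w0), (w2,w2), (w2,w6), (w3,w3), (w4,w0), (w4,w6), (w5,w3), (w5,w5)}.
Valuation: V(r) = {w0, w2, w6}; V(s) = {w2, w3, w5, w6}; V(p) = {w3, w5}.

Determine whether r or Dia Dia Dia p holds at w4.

At w4: r is false, Dia Dia Dia p is false, so r or Dia Dia Dia p is false.
  At w4: Dia Dia Dia p requires Dia Dia p at some successor in {w0, w6}.
    At w0: Dia Dia p is false.
    At w6: Dia Dia p is false.
  So Dia Dia Dia p is false at w4.

No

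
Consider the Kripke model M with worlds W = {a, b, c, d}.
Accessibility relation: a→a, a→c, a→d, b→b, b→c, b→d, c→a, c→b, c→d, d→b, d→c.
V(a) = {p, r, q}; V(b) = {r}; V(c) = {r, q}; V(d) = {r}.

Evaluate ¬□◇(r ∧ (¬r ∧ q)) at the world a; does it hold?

Recall that □ψ holds at a world iff ψ holds at every accessible world, and ◇ψ holds iff ψ holds at some accessible world.
At a: □◇(r ∧ (¬r ∧ q)) is false, so ¬□◇(r ∧ (¬r ∧ q)) is true.
  At a: □◇(r ∧ (¬r ∧ q)) requires ◇(r ∧ (¬r ∧ q)) at every successor {a, c, d}.
    ◇(r ∧ (¬r ∧ q)) fails at a, so □◇(r ∧ (¬r ∧ q)) is false at a.
      At a: ◇(r ∧ (¬r ∧ q)) requires r ∧ (¬r ∧ q) at some successor in {a, c, d}.
        At a: r ∧ (¬r ∧ q) is false.
        At c: r ∧ (¬r ∧ q) is false.
        At d: r ∧ (¬r ∧ q) is false.
      So ◇(r ∧ (¬r ∧ q)) is false at a.

Yes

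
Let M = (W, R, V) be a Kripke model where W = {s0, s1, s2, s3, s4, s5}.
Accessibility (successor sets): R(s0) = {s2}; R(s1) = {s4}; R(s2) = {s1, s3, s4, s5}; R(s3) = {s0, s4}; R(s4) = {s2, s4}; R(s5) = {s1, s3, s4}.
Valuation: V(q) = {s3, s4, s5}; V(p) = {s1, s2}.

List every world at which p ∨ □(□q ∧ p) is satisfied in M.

s1, s2

Let φ = p ∨ □(□q ∧ p). Evaluate φ at each world:
  s0 (successors {s2}): φ is false.
  s1 (successors {s4}): φ is true.
  s2 (successors {s1, s3, s4, s5}): φ is true.
  s3 (successors {s0, s4}): φ is false.
  s4 (successors {s2, s4}): φ is false.
  s5 (successors {s1, s3, s4}): φ is false.
For instance, at s3:
  At s3: p is false, □(□q ∧ p) is false, so p ∨ □(□q ∧ p) is false.
    At s3: □(□q ∧ p) requires □q ∧ p at every successor {s0, s4}.
      □q ∧ p fails at s0, so □(□q ∧ p) is false at s3.
Satisfying worlds: {s1, s2}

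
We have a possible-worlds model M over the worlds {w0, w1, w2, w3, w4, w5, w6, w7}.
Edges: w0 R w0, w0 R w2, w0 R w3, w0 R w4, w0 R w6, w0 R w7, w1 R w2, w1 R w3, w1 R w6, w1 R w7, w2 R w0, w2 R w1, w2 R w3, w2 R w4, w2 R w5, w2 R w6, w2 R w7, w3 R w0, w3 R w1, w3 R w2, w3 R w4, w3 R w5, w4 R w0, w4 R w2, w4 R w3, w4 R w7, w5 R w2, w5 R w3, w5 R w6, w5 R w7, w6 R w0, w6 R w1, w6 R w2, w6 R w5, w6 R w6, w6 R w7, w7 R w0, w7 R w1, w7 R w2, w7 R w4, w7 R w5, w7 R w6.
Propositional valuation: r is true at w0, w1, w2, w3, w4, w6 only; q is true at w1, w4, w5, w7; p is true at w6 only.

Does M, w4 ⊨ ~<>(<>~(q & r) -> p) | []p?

Yes

At w4: ~<>(<>~(q & r) -> p) is true, []p is false, so ~<>(<>~(q & r) -> p) | []p is true.
  At w4: <>(<>~(q & r) -> p) is false, so ~<>(<>~(q & r) -> p) is true.
    At w4: <>(<>~(q & r) -> p) requires <>~(q & r) -> p at some successor in {w0, w2, w3, w7}.
      At w0: <>~(q & r) -> p is false.
      At w2: <>~(q & r) -> p is false.
      At w3: <>~(q & r) -> p is false.
      At w7: <>~(q & r) -> p is false.
    So <>(<>~(q & r) -> p) is false at w4.
  At w4: []p requires p at every successor {w0, w2, w3, w7}.
    p fails at w0, so []p is false at w4.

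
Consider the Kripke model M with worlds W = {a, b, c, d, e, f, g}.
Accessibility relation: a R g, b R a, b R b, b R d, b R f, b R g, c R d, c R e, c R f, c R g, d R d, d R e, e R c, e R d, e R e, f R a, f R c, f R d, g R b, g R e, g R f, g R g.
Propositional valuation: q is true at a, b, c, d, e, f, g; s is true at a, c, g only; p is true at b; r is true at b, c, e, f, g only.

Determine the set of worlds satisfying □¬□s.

Recall that □ψ holds at a world iff ψ holds at every accessible world, and ◇ψ holds iff ψ holds at some accessible world.
Let φ = □¬□s. Evaluate φ at each world:
  a (successors {g}): φ is true.
  b (successors {a, b, d, f, g}): φ is false.
  c (successors {d, e, f, g}): φ is true.
  d (successors {d, e}): φ is true.
  e (successors {c, d, e}): φ is true.
  f (successors {a, c, d}): φ is false.
  g (successors {b, e, f, g}): φ is true.
For instance, at b:
  At b: □¬□s requires ¬□s at every successor {a, b, d, f, g}.
    ¬□s fails at a, so □¬□s is false at b.
      At a: □s is true, so ¬□s is false.
Satisfying worlds: {a, c, d, e, g}

a, c, d, e, g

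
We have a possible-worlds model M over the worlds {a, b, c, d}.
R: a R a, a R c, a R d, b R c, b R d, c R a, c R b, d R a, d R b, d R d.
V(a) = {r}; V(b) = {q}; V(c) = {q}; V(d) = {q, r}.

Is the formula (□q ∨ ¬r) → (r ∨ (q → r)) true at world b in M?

No

At b: □q ∨ ¬r is true, r ∨ (q → r) is false, so (□q ∨ ¬r) → (r ∨ (q → r)) is false.
  At b: □q is true, ¬r is true, so □q ∨ ¬r is true.
    At b: □q requires q at every successor {c, d}.
      At c: q is true.
      At d: q is true.
    So □q is true at b.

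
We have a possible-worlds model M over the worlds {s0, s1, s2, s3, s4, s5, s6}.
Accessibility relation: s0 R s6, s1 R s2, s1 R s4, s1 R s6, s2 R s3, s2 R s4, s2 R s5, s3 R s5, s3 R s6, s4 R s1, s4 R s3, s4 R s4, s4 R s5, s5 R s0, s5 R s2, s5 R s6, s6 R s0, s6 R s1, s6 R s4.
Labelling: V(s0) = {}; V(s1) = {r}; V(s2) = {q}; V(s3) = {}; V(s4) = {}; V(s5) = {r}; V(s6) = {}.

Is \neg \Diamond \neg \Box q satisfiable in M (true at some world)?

No

Let φ = \neg \Diamond \neg \Box q. Evaluate φ at each world:
  s0 (successors {s6}): φ is false.
  s1 (successors {s2, s4, s6}): φ is false.
  s2 (successors {s3, s4, s5}): φ is false.
  s3 (successors {s5, s6}): φ is false.
  s4 (successors {s1, s3, s4, s5}): φ is false.
  s5 (successors {s0, s2, s6}): φ is false.
  s6 (successors {s0, s1, s4}): φ is false.
For instance, at s1:
  At s1: \Diamond \neg \Box q is true, so \neg \Diamond \neg \Box q is false.
    At s1: \Diamond \neg \Box q requires \neg \Box q at some successor in {s2, s4, s6}.
      \neg \Box q holds at s2, so \Diamond \neg \Box q is true at s1.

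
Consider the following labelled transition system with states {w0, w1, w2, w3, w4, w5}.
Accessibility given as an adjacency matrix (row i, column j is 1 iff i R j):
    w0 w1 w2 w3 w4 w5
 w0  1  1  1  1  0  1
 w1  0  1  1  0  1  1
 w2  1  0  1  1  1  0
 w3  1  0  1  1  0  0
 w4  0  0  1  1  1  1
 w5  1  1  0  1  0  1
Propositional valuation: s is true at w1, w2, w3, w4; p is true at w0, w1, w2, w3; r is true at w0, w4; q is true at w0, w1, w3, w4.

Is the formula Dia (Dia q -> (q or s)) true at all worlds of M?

Yes

Let φ = Dia (Dia q -> (q or s)). Evaluate φ at each world:
  w0 (successors {w0, w1, w2, w3, w5}): φ is true.
  w1 (successors {w1, w2, w4, w5}): φ is true.
  w2 (successors {w0, w2, w3, w4}): φ is true.
  w3 (successors {w0, w2, w3}): φ is true.
  w4 (successors {w2, w3, w4, w5}): φ is true.
  w5 (successors {w0, w1, w3, w5}): φ is true.
For instance, at w2:
  At w2: Dia (Dia q -> (q or s)) requires Dia q -> (q or s) at some successor in {w0, w2, w3, w4}.
    Dia q -> (q or s) holds at w0, so Dia (Dia q -> (q or s)) is true at w2.
      At w0: Dia q is true, q or s is true, so Dia q -> (q or s) is true.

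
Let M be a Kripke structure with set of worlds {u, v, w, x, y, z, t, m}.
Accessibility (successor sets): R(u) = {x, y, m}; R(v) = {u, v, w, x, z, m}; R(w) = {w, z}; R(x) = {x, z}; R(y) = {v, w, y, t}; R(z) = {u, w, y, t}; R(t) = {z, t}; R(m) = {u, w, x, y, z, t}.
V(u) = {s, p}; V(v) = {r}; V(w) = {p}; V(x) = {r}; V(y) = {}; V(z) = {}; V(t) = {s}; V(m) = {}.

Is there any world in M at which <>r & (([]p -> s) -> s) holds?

Yes

Let φ = <>r & (([]p -> s) -> s). Evaluate φ at each world:
  u (successors {x, y, m}): φ is true.
  v (successors {u, v, w, x, z, m}): φ is false.
  w (successors {w, z}): φ is false.
  x (successors {x, z}): φ is false.
  y (successors {v, w, y, t}): φ is false.
  z (successors {u, w, y, t}): φ is false.
  t (successors {z, t}): φ is false.
  m (successors {u, w, x, y, z, t}): φ is false.
Detail at u (witness):
  At u: <>r is true, ([]p -> s) -> s is true, so <>r & (([]p -> s) -> s) is true.
    At u: <>r requires r at some successor in {x, y, m}.
      r holds at x, so <>r is true at u.
    At u: []p -> s is true, s is true, so ([]p -> s) -> s is true.
      At u: []p is false, s is true, so []p -> s is true.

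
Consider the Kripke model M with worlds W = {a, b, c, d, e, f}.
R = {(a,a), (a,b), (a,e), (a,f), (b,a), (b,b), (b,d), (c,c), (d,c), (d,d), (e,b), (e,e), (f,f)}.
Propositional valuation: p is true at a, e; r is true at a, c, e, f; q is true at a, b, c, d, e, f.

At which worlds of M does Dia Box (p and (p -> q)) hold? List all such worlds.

none

Recall that Box ψ holds at a world iff ψ holds at every accessible world, and Dia ψ holds iff ψ holds at some accessible world.
Let φ = Dia Box (p and (p -> q)). Evaluate φ at each world:
  a (successors {a, b, e, f}): φ is false.
  b (successors {a, b, d}): φ is false.
  c (successors {c}): φ is false.
  d (successors {c, d}): φ is false.
  e (successors {b, e}): φ is false.
  f (successors {f}): φ is false.
For instance, at b:
  At b: Dia Box (p and (p -> q)) requires Box (p and (p -> q)) at some successor in {a, b, d}.
    At a: Box (p and (p -> q)) is false.
    At b: Box (p and (p -> q)) is false.
    At d: Box (p and (p -> q)) is false.
  So Dia Box (p and (p -> q)) is false at b.
Satisfying worlds: none.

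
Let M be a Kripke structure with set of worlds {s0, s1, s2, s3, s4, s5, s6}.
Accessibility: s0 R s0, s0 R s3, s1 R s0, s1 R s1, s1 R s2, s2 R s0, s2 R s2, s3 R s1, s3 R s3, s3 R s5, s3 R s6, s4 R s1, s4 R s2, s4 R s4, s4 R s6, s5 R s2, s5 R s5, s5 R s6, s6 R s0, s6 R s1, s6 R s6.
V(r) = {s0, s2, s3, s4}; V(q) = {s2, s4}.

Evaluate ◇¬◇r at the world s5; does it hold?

No

Recall that ◇ψ holds at a world iff ψ holds at some accessible world.
At s5: ◇¬◇r requires ¬◇r at some successor in {s2, s5, s6}.
  At s2: ¬◇r is false.
  At s5: ¬◇r is false.
  At s6: ¬◇r is false.
So ◇¬◇r is false at s5.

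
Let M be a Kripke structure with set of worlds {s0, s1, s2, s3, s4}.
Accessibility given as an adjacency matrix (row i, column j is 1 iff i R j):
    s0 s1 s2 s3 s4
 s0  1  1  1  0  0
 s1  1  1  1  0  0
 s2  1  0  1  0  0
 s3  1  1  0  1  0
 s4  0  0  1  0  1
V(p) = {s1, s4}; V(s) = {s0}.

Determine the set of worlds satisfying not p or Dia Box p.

s0, s2, s3

Let φ = not p or Dia Box p. Evaluate φ at each world:
  s0 (successors {s0, s1, s2}): φ is true.
  s1 (successors {s0, s1, s2}): φ is false.
  s2 (successors {s0, s2}): φ is true.
  s3 (successors {s0, s1, s3}): φ is true.
  s4 (successors {s2, s4}): φ is false.
For instance, at s2:
  At s2: not p is true, Dia Box p is false, so not p or Dia Box p is true.
    At s2: Dia Box p requires Box p at some successor in {s0, s2}.
      At s0: Box p is false.
      At s2: Box p is false.
    So Dia Box p is false at s2.
Satisfying worlds: {s0, s2, s3}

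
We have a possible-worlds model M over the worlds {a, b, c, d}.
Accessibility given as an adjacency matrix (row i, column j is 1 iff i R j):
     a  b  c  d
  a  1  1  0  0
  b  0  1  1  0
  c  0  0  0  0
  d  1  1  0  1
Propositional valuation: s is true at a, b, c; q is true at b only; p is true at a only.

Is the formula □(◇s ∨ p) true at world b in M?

No

Recall that □ψ holds at a world iff ψ holds at every accessible world, and ◇ψ holds iff ψ holds at some accessible world.
At b: □(◇s ∨ p) requires ◇s ∨ p at every successor {b, c}.
  ◇s ∨ p fails at c, so □(◇s ∨ p) is false at b.
    At c: ◇s is false, p is false, so ◇s ∨ p is false.
      At c: no accessible worlds, so ◇s is false.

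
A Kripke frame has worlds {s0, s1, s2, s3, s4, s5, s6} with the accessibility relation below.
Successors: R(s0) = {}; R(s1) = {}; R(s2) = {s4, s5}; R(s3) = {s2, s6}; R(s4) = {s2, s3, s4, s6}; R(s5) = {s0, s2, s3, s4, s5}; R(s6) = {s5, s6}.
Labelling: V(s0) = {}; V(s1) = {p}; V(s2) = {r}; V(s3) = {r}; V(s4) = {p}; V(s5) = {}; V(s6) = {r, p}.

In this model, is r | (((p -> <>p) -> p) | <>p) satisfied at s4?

Yes

Recall that <>ψ holds at a world iff ψ holds at some accessible world.
At s4: r is false, ((p -> <>p) -> p) | <>p is true, so r | (((p -> <>p) -> p) | <>p) is true.
  At s4: (p -> <>p) -> p is true, <>p is true, so ((p -> <>p) -> p) | <>p is true.
    At s4: p -> <>p is true, p is true, so (p -> <>p) -> p is true.
      At s4: p is true, <>p is true, so p -> <>p is true.
    At s4: <>p requires p at some successor in {s2, s3, s4, s6}.
      p holds at s4, so <>p is true at s4.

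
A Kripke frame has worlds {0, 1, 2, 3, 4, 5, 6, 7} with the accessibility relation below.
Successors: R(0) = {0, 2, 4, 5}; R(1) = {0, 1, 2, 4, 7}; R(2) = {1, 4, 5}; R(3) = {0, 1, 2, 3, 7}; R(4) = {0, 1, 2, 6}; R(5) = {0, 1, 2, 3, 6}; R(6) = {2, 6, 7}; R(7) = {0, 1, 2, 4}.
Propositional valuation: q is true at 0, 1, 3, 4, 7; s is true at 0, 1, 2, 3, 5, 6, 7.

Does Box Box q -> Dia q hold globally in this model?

Let φ = Box Box q -> Dia q. Evaluate φ at each world:
  0 (successors {0, 2, 4, 5}): φ is true.
  1 (successors {0, 1, 2, 4, 7}): φ is true.
  2 (successors {1, 4, 5}): φ is true.
  3 (successors {0, 1, 2, 3, 7}): φ is true.
  4 (successors {0, 1, 2, 6}): φ is true.
  5 (successors {0, 1, 2, 3, 6}): φ is true.
  6 (successors {2, 6, 7}): φ is true.
  7 (successors {0, 1, 2, 4}): φ is true.
For instance, at 2:
  At 2: Box Box q is false, Dia q is true, so Box Box q -> Dia q is true.
    At 2: Box Box q requires Box q at every successor {1, 4, 5}.
      Box q fails at 1, so Box Box q is false at 2.
    At 2: Dia q requires q at some successor in {1, 4, 5}.
      q holds at 1, so Dia q is true at 2.

Yes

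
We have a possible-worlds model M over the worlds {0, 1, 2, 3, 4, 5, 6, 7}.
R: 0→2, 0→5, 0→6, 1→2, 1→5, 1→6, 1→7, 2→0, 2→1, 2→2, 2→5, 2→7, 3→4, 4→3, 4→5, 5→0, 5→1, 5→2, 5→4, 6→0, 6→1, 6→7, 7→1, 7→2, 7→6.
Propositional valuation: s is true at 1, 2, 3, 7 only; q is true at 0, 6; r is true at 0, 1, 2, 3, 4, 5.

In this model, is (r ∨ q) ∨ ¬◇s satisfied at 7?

Recall that ◇ψ holds at a world iff ψ holds at some accessible world.
At 7: r ∨ q is false, ¬◇s is false, so (r ∨ q) ∨ ¬◇s is false.
  At 7: ◇s is true, so ¬◇s is false.
    At 7: ◇s requires s at some successor in {1, 2, 6}.
      s holds at 1, so ◇s is true at 7.

No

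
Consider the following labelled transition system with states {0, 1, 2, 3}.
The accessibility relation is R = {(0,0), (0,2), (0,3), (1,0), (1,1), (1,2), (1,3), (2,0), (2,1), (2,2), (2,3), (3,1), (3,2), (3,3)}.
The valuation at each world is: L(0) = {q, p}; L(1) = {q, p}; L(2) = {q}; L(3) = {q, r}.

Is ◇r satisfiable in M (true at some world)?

Let φ = ◇r. Evaluate φ at each world:
  0 (successors {0, 2, 3}): φ is true.
  1 (successors {0, 1, 2, 3}): φ is true.
  2 (successors {0, 1, 2, 3}): φ is true.
  3 (successors {1, 2, 3}): φ is true.
Detail at 0 (witness):
  At 0: ◇r requires r at some successor in {0, 2, 3}.
    r holds at 3, so ◇r is true at 0.

Yes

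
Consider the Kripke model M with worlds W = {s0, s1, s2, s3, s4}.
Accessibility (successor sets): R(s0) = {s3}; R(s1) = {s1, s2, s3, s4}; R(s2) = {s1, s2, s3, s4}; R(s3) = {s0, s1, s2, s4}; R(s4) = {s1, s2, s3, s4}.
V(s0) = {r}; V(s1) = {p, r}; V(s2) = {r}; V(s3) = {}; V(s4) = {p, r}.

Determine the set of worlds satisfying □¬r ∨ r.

s0, s1, s2, s4

Recall that □ψ holds at a world iff ψ holds at every accessible world, and ◇ψ holds iff ψ holds at some accessible world.
Let φ = □¬r ∨ r. Evaluate φ at each world:
  s0 (successors {s3}): φ is true.
  s1 (successors {s1, s2, s3, s4}): φ is true.
  s2 (successors {s1, s2, s3, s4}): φ is true.
  s3 (successors {s0, s1, s2, s4}): φ is false.
  s4 (successors {s1, s2, s3, s4}): φ is true.
For instance, at s3:
  At s3: □¬r is false, r is false, so □¬r ∨ r is false.
    At s3: □¬r requires ¬r at every successor {s0, s1, s2, s4}.
      ¬r fails at s0, so □¬r is false at s3.
Satisfying worlds: {s0, s1, s2, s4}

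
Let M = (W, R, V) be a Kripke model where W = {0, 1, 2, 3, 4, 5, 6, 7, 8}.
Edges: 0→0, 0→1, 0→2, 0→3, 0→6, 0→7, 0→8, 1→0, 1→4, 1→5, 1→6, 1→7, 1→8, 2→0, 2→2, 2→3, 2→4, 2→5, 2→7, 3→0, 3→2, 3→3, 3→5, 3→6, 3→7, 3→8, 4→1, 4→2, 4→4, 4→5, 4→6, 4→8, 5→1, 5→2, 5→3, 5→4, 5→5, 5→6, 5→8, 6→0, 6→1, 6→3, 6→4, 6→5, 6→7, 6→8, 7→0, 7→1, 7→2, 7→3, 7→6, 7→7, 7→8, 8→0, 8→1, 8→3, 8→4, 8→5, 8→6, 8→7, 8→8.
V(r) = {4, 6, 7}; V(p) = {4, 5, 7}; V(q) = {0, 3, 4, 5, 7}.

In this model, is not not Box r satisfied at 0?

At 0: not Box r is true, so not not Box r is false.
  At 0: Box r is false, so not Box r is true.
    At 0: Box r requires r at every successor {0, 1, 2, 3, 6, 7, 8}.
      r fails at 0, so Box r is false at 0.

No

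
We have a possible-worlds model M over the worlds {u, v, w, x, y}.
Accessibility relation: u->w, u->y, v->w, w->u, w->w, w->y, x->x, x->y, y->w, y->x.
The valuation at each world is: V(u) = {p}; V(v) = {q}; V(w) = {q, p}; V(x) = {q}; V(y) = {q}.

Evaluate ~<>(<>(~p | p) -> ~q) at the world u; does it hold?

Recall that <>ψ holds at a world iff ψ holds at some accessible world.
At u: <>(<>(~p | p) -> ~q) is false, so ~<>(<>(~p | p) -> ~q) is true.
  At u: <>(<>(~p | p) -> ~q) requires <>(~p | p) -> ~q at some successor in {w, y}.
    At w: <>(~p | p) -> ~q is false.
    At y: <>(~p | p) -> ~q is false.
  So <>(<>(~p | p) -> ~q) is false at u.

Yes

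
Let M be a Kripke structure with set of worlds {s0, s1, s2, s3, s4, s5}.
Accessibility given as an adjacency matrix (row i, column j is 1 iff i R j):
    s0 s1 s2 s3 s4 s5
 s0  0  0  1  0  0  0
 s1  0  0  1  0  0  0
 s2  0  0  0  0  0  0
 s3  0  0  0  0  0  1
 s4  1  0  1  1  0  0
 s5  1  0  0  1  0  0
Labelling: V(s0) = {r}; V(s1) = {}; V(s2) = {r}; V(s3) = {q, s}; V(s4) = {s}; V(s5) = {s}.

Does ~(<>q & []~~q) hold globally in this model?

Recall that []ψ holds at a world iff ψ holds at every accessible world, and <>ψ holds iff ψ holds at some accessible world.
Let φ = ~(<>q & []~~q). Evaluate φ at each world:
  s0 (successors {s2}): φ is true.
  s1 (successors {s2}): φ is true.
  s2 (successors ∅): φ is true.
  s3 (successors {s5}): φ is true.
  s4 (successors {s0, s2, s3}): φ is true.
  s5 (successors {s0, s3}): φ is true.
For instance, at s4:
  At s4: <>q & []~~q is false, so ~(<>q & []~~q) is true.
    At s4: <>q is true, []~~q is false, so <>q & []~~q is false.
      At s4: <>q requires q at some successor in {s0, s2, s3}.
        q holds at s3, so <>q is true at s4.
      At s4: []~~q requires ~~q at every successor {s0, s2, s3}.
        ~~q fails at s0, so []~~q is false at s4.

Yes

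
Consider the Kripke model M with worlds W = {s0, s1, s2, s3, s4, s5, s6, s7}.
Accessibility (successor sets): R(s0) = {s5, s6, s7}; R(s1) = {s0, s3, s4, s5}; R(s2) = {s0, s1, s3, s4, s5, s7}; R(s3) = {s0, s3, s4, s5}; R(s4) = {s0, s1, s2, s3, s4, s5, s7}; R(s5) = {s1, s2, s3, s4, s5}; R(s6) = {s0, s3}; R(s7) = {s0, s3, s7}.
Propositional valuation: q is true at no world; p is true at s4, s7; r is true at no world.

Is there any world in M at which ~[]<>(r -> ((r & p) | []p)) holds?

Let φ = ~[]<>(r -> ((r & p) | []p)). Evaluate φ at each world:
  s0 (successors {s5, s6, s7}): φ is false.
  s1 (successors {s0, s3, s4, s5}): φ is false.
  s2 (successors {s0, s1, s3, s4, s5, s7}): φ is false.
  s3 (successors {s0, s3, s4, s5}): φ is false.
  s4 (successors {s0, s1, s2, s3, s4, s5, s7}): φ is false.
  s5 (successors {s1, s2, s3, s4, s5}): φ is false.
  s6 (successors {s0, s3}): φ is false.
  s7 (successors {s0, s3, s7}): φ is false.
For instance, at s4:
  At s4: []<>(r -> ((r & p) | []p)) is true, so ~[]<>(r -> ((r & p) | []p)) is false.
    At s4: []<>(r -> ((r & p) | []p)) requires <>(r -> ((r & p) | []p)) at every successor {s0, s1, s2, s3, s4, s5, s7}.
      At s0: <>(r -> ((r & p) | []p)) is true.
      At s1: <>(r -> ((r & p) | []p)) is true.
      At s2: <>(r -> ((r & p) | []p)) is true.
      At s3: <>(r -> ((r & p) | []p)) is true.
      At s4: <>(r -> ((r & p) | []p)) is true.
      At s5: <>(r -> ((r & p) | []p)) is true.
      At s7: <>(r -> ((r & p) | []p)) is true.
    So []<>(r -> ((r & p) | []p)) is true at s4.

No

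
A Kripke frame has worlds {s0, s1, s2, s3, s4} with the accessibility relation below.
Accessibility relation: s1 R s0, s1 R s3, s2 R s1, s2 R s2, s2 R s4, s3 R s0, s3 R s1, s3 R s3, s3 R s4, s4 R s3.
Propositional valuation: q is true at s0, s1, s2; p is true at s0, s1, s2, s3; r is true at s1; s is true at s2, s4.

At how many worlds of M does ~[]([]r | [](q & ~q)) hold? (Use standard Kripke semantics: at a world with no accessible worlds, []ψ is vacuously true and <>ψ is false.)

Recall that []ψ holds at a world iff ψ holds at every accessible world, and <>ψ holds iff ψ holds at some accessible world.
Let φ = ~[]([]r | [](q & ~q)). Evaluate φ at each world:
  s0 (successors ∅): φ is false.
  s1 (successors {s0, s3}): φ is true.
  s2 (successors {s1, s2, s4}): φ is true.
  s3 (successors {s0, s1, s3, s4}): φ is true.
  s4 (successors {s3}): φ is true.
For instance, at s4:
  At s4: []([]r | [](q & ~q)) is false, so ~[]([]r | [](q & ~q)) is true.
    At s4: []([]r | [](q & ~q)) requires []r | [](q & ~q) at every successor {s3}.
      []r | [](q & ~q) fails at s3, so []([]r | [](q & ~q)) is false at s4.
Satisfying worlds: {s1, s2, s3, s4}

4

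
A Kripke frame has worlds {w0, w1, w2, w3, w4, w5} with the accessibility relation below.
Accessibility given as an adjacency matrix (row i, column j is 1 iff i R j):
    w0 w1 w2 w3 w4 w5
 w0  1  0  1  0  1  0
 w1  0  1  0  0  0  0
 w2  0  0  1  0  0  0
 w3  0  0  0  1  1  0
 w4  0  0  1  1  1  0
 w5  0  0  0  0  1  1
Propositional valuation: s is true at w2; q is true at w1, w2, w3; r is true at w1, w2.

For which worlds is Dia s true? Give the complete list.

Let φ = Dia s. Evaluate φ at each world:
  w0 (successors {w0, w2, w4}): φ is true.
  w1 (successors {w1}): φ is false.
  w2 (successors {w2}): φ is true.
  w3 (successors {w3, w4}): φ is false.
  w4 (successors {w2, w3, w4}): φ is true.
  w5 (successors {w4, w5}): φ is false.
For instance, at w4:
  At w4: Dia s requires s at some successor in {w2, w3, w4}.
    s holds at w2, so Dia s is true at w4.
Satisfying worlds: {w0, w2, w4}

w0, w2, w4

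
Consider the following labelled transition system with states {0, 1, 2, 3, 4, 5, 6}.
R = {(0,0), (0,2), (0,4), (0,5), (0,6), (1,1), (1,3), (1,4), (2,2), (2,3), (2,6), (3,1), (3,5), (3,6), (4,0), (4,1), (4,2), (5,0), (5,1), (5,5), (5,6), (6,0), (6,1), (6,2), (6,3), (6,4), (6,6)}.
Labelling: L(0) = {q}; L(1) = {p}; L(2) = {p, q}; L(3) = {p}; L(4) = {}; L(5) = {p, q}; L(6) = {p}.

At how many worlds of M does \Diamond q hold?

6

Let φ = \Diamond q. Evaluate φ at each world:
  0 (successors {0, 2, 4, 5, 6}): φ is true.
  1 (successors {1, 3, 4}): φ is false.
  2 (successors {2, 3, 6}): φ is true.
  3 (successors {1, 5, 6}): φ is true.
  4 (successors {0, 1, 2}): φ is true.
  5 (successors {0, 1, 5, 6}): φ is true.
  6 (successors {0, 1, 2, 3, 4, 6}): φ is true.
For instance, at 6:
  At 6: \Diamond q requires q at some successor in {0, 1, 2, 3, 4, 6}.
    q holds at 0, so \Diamond q is true at 6.
Satisfying worlds: {0, 2, 3, 4, 5, 6}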